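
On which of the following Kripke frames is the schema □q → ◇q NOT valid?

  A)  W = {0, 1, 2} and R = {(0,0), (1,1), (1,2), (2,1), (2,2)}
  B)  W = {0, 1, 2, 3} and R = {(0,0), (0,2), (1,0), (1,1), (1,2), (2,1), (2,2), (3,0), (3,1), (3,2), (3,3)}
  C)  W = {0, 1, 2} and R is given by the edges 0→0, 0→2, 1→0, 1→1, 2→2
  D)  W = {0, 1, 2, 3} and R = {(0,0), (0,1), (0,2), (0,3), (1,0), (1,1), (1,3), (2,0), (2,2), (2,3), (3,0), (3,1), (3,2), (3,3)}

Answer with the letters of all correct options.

The schema □q → ◇q is axiom D; it is valid on a frame iff R is serial.
(A) R is serial (every world has an R-successor), so the schema is valid here.
(B) R is serial (every world has an R-successor), so the schema is valid here.
(C) R is serial (every world has an R-successor), so the schema is valid here.
(D) R is serial (every world has an R-successor), so the schema is valid here.

none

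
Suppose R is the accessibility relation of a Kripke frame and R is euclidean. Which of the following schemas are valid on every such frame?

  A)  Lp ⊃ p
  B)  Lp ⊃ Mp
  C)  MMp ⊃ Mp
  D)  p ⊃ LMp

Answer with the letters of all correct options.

none

(A) Lp ⊃ p (axiom T) characterises the reflexive frames. Such an R need not be reflexive — not valid.
(B) Lp ⊃ Mp is axiom D; it is valid on a frame exactly when R is serial. Such an R need not be serial, so not valid.
(C) MMp ⊃ Mp is the dual of axiom 4, which corresponds to transitivity. Such an R need not be transitive — not valid.
(D) axiom B: valid iff R is symmetric. Such an R need not be symmetric — not valid.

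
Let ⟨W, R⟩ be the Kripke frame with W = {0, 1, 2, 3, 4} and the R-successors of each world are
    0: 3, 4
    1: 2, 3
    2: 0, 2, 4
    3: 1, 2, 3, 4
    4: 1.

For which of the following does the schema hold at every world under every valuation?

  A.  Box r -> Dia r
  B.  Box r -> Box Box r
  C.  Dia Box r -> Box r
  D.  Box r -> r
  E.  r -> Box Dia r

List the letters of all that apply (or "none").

R is not reflexive: not 0 R 0.
R is not symmetric: 0 R 3 but not 3 R 0.
R is not transitive: 0 R 3 and 3 R 1 but not 0 R 1.
R is not euclidean: 0 R 4 and 0 R 3 but not 4 R 3.
R is serial: every world has an R-successor.
(A) Box r -> Dia r is axiom D; it is valid on a frame exactly when R is serial. R is serial, so valid.
(B) Box r -> Box Box r (axiom 4) characterises the transitive frames. R is not transitive — not valid.
(C) Dia Box r -> Box r is the dual of axiom 5; it is valid on a frame exactly when R is euclidean. R is not euclidean, so not valid.
(D) Box r -> r is axiom T; it is valid on a frame exactly when R is reflexive. R is not reflexive, so not valid.
(E) r -> Box Dia r is axiom B, which corresponds to symmetry. R is not symmetric — not valid.

A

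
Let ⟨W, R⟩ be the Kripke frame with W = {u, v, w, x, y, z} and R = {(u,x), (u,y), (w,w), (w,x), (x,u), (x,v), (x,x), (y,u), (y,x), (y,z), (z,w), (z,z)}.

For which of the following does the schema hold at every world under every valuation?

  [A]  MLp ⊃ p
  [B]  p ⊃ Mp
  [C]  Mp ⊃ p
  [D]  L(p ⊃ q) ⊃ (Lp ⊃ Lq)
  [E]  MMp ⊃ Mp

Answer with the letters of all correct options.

R is not reflexive: not u R u.
R is not symmetric: w R x but not x R w.
R is not transitive: u R x and x R u but not u R u.
R is not a subset of the identity: u R x with u ≠ x.
(A) MLp ⊃ p is the dual of axiom B, which corresponds to symmetry. R is not symmetric — not valid.
(B) p ⊃ Mp (the dual of axiom T) characterises the reflexive frames. R is not reflexive — not valid.
(C) Mp ⊃ p is valid only on frames where every R-edge is a self-loop. Here R ⊄ identity — not valid.
(D) this is just K, valid on every normal frame.
(E) MMp ⊃ Mp (the dual of axiom 4) characterises the transitive frames. R is not transitive — not valid.

D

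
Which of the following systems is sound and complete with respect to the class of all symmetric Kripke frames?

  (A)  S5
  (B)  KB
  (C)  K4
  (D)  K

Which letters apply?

B

(A) S5 is determined by the class of reflexive, symmetric, and transitive frames.
(B) KB is determined by exactly this class.
(C) K4 is determined by the class of transitive frames.
(D) K is determined by the class of arbitrary frames.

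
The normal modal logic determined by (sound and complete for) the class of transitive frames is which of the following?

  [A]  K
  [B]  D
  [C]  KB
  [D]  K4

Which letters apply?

D

(A) K is determined by the class of arbitrary frames.
(B) D is determined by the class of serial frames.
(C) KB is determined by the class of symmetric frames.
(D) K4 is determined by exactly this class.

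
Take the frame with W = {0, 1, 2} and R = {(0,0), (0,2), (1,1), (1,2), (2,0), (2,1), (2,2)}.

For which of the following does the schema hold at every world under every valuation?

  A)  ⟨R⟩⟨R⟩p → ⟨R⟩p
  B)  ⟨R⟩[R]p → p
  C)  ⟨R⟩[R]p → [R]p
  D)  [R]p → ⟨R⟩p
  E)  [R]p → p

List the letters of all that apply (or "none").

B, D, E

R is reflexive: each world relates to itself.
R is symmetric: every R-edge is matched by its reverse.
R is not transitive: 0 R 2 and 2 R 1 but not 0 R 1.
R is not euclidean: 2 R 0 and 2 R 1 but not 0 R 1.
R is serial: every world has an R-successor.
(A) the dual of axiom 4: valid iff R is transitive. R is not transitive — not valid.
(B) ⟨R⟩[R]p → p is the dual of axiom B, which corresponds to symmetry. R is symmetric — valid.
(C) ⟨R⟩[R]p → [R]p is the dual of axiom 5, which corresponds to the euclidean property. R is not euclidean — not valid.
(D) [R]p → ⟨R⟩p is axiom D, which corresponds to seriality. R is serial — valid.
(E) [R]p → p is axiom T, which corresponds to reflexivity. R is reflexive — valid.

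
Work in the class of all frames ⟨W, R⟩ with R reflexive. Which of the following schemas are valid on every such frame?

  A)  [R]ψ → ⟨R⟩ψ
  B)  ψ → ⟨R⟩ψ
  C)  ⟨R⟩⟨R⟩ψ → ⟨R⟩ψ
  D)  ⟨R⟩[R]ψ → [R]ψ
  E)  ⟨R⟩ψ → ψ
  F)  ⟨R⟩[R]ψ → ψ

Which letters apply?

A reflexive relation is serial.
(A) [R]ψ → ⟨R⟩ψ is axiom D, which corresponds to seriality. Every such R is serial — valid.
(B) the dual of axiom T: valid iff R is reflexive. Every such R is reflexive — valid.
(C) ⟨R⟩⟨R⟩ψ → ⟨R⟩ψ (the dual of axiom 4) characterises the transitive frames. Such an R need not be transitive — not valid.
(D) the dual of axiom 5: valid iff R is euclidean. Such an R need not be euclidean — not valid.
(E) ⟨R⟩ψ → ψ is valid only on frames where every R-edge is a self-loop. Such an R need not be a subset of the identity — not valid.
(F) the dual of axiom B: valid iff R is symmetric. Such an R need not be symmetric — not valid.

A, B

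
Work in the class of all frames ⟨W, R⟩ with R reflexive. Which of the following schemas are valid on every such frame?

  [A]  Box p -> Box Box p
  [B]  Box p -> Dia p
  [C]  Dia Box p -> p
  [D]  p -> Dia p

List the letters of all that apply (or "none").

B, D

A reflexive relation is serial.
(A) axiom 4: valid iff R is transitive. Such an R need not be transitive — not valid.
(B) Box p -> Dia p is axiom D, which corresponds to seriality. Every such R is serial — valid.
(C) Dia Box p -> p (the dual of axiom B) characterises the symmetric frames. Such an R need not be symmetric — not valid.
(D) p -> Dia p is the dual of axiom T; it is valid on a frame exactly when R is reflexive. Every such R is reflexive, so valid.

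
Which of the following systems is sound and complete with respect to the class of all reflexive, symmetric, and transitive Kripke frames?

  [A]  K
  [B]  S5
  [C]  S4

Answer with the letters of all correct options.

(A) K is determined by the class of arbitrary frames.
(B) S5 is determined by exactly this class.
(C) S4 is determined by the class of reflexive and transitive frames.

B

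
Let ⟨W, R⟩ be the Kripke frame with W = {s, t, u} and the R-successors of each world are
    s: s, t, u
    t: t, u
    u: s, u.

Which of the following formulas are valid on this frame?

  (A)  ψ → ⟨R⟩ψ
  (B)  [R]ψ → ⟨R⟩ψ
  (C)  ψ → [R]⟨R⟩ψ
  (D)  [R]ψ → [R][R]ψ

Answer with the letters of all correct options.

A, B

R is reflexive: each world relates to itself.
R is not symmetric: s R t but not t R s.
R is not transitive: t R u and u R s but not t R s.
R is serial: every world has an R-successor.
(A) ψ → ⟨R⟩ψ is the dual of axiom T, which corresponds to reflexivity. R is reflexive — valid.
(B) [R]ψ → ⟨R⟩ψ is axiom D, which corresponds to seriality. R is serial — valid.
(C) axiom B: valid iff R is symmetric. R is not symmetric — not valid.
(D) axiom 4: valid iff R is transitive. R is not transitive — not valid.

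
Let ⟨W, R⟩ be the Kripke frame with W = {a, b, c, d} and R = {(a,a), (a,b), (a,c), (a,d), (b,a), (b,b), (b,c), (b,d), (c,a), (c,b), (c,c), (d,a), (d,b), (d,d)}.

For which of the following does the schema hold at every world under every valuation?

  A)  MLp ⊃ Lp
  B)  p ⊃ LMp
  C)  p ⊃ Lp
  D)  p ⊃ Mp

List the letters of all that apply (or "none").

R is reflexive: each world relates to itself.
R is symmetric: every R-edge is matched by its reverse.
R is not euclidean: a R c and a R d but not c R d.
R is not a subset of the identity: a R b with a ≠ b.
(A) the dual of axiom 5: valid iff R is euclidean. R is not euclidean — not valid.
(B) p ⊃ LMp (axiom B) characterises the symmetric frames. R is symmetric — valid.
(C) p ⊃ Lp is valid only on frames where every R-edge is a self-loop. Here R ⊄ identity — not valid.
(D) p ⊃ Mp is the dual of axiom T, which corresponds to reflexivity. R is reflexive — valid.

B, D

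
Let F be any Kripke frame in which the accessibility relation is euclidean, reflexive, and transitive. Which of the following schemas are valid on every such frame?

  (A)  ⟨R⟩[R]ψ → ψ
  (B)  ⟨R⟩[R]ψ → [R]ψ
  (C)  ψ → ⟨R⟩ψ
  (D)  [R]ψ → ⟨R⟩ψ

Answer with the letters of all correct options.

A relation that is euclidean, reflexive, and transitive is also serial and symmetric.
(A) the dual of axiom B: valid iff R is symmetric. Every such R is symmetric — valid.
(B) ⟨R⟩[R]ψ → [R]ψ is the dual of axiom 5; it is valid on a frame exactly when R is euclidean. Every such R is euclidean, so valid.
(C) ψ → ⟨R⟩ψ is the dual of axiom T; it is valid on a frame exactly when R is reflexive. Every such R is reflexive, so valid.
(D) [R]ψ → ⟨R⟩ψ is axiom D; it is valid on a frame exactly when R is serial. Every such R is serial, so valid.

A, B, C, D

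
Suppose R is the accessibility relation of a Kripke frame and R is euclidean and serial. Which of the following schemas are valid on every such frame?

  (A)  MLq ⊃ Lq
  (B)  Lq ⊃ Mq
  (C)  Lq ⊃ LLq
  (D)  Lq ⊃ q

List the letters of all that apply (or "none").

A, B

(A) MLq ⊃ Lq (the dual of axiom 5) characterises the euclidean frames. Every such R is euclidean — valid.
(B) Lq ⊃ Mq is axiom D; it is valid on a frame exactly when R is serial. Every such R is serial, so valid.
(C) axiom 4: valid iff R is transitive. Such an R need not be transitive — not valid.
(D) Lq ⊃ q is axiom T; it is valid on a frame exactly when R is reflexive. Such an R need not be reflexive, so not valid.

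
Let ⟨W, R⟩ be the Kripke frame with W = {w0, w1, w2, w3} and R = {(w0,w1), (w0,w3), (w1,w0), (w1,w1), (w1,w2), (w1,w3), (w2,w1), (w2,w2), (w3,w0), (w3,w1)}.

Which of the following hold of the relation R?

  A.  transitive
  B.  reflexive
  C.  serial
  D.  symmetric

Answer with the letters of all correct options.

(A) not transitive: w0 R w1 and w1 R w0 but not w0 R w0.
(B) not reflexive: not w0 R w0.
(C) serial: every world has an R-successor.
(D) symmetric: every R-edge is matched by its reverse.

C, D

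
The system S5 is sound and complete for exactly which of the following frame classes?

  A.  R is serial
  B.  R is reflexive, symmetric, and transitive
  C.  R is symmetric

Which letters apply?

(A) this class determines D, not S5.
(B) S5 is sound and complete for exactly this class.
(C) this class determines KB, not S5.

B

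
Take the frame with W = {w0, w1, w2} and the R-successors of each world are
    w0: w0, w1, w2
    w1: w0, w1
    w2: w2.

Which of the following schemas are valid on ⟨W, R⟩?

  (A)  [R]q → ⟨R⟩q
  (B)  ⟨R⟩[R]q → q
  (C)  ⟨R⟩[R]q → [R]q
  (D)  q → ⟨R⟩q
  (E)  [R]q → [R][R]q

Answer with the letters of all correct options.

A, D

R is reflexive: each world relates to itself.
R is not symmetric: w0 R w2 but not w2 R w0.
R is not transitive: w1 R w0 and w0 R w2 but not w1 R w2.
R is not euclidean: w0 R w1 and w0 R w2 but not w1 R w2.
R is serial: every world has an R-successor.
(A) [R]q → ⟨R⟩q is axiom D; it is valid on a frame exactly when R is serial. R is serial, so valid.
(B) the dual of axiom B: valid iff R is symmetric. R is not symmetric — not valid.
(C) ⟨R⟩[R]q → [R]q is the dual of axiom 5, which corresponds to the euclidean property. R is not euclidean — not valid.
(D) the dual of axiom T: valid iff R is reflexive. R is reflexive — valid.
(E) [R]q → [R][R]q (axiom 4) characterises the transitive frames. R is not transitive — not valid.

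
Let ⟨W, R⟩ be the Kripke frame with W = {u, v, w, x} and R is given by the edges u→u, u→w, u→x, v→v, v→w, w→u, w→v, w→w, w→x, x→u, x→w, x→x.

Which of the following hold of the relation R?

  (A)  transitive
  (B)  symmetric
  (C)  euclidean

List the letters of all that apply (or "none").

(A) not transitive: u R w and w R v but not u R v.
(B) symmetric: every R-edge is matched by its reverse.
(C) not euclidean: w R u and w R v but not u R v.

B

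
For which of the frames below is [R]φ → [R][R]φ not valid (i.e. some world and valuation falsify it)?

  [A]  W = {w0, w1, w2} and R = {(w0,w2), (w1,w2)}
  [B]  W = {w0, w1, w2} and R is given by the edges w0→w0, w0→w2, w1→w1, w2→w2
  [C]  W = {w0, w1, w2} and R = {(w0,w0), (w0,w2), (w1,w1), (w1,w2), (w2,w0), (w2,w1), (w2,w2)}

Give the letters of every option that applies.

C

The schema [R]φ → [R][R]φ is axiom 4; it is valid on a frame iff R is transitive.
(A) R is transitive (R is closed under composition), so the schema is valid here.
(B) R is transitive (R is closed under composition), so the schema is valid here.
(C) R is not transitive (w0 R w2 and w2 R w1 but not w0 R w1), so the schema fails here.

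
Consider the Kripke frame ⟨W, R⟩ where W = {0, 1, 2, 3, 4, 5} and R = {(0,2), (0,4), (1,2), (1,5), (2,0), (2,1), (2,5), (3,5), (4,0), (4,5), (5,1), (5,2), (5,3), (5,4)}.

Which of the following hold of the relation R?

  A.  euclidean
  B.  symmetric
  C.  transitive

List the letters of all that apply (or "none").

(A) not euclidean: 0 R 2 and 0 R 4 but not 2 R 4.
(B) symmetric: every R-edge is matched by its reverse.
(C) not transitive: 0 R 2 and 2 R 0 but not 0 R 0.

B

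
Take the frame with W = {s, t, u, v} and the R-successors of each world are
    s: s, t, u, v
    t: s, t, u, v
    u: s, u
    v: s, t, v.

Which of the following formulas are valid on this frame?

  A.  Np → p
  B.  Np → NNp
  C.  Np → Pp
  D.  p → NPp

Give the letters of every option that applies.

R is reflexive: each world relates to itself.
R is not symmetric: t R u but not u R t.
R is not transitive: u R s and s R t but not u R t.
R is serial: every world has an R-successor.
(A) Np → p is axiom T, which corresponds to reflexivity. R is reflexive — valid.
(B) Np → NNp (axiom 4) characterises the transitive frames. R is not transitive — not valid.
(C) Np → Pp is axiom D; it is valid on a frame exactly when R is serial. R is serial, so valid.
(D) axiom B: valid iff R is symmetric. R is not symmetric — not valid.

A, C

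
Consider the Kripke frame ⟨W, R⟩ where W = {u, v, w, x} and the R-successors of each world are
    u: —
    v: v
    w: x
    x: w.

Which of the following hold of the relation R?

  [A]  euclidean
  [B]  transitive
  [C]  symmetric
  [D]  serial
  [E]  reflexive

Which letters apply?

(A) not euclidean: w R x and w R x but not x R x.
(B) not transitive: w R x and x R w but not w R w.
(C) symmetric: every R-edge is matched by its reverse.
(D) not serial: u has no R-successor.
(E) not reflexive: not u R u.

C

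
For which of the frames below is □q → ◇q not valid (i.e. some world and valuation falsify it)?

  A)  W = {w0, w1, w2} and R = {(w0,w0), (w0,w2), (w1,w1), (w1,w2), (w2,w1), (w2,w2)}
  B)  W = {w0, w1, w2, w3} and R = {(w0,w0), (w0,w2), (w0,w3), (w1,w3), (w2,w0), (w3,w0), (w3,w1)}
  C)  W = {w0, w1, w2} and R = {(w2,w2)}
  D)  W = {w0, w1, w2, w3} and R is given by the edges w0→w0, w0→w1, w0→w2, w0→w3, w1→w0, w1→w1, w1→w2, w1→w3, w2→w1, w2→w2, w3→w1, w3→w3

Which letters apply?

The schema □q → ◇q is axiom D; it is valid on a frame iff R is serial.
(A) R is serial (every world has an R-successor), so the schema is valid here.
(B) R is serial (every world has an R-successor), so the schema is valid here.
(C) R is not serial (w0 has no R-successor), so the schema fails here.
(D) R is serial (every world has an R-successor), so the schema is valid here.

C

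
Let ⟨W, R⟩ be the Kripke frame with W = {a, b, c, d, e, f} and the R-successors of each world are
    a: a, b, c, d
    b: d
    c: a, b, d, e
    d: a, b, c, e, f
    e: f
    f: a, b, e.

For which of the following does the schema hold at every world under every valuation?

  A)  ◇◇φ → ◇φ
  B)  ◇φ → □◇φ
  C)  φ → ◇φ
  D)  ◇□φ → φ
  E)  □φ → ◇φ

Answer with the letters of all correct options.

E

R is not reflexive: not b R b.
R is not symmetric: a R b but not b R a.
R is not transitive: a R c and c R e but not a R e.
R is not euclidean: a R b and a R a but not b R a.
R is serial: every world has an R-successor.
(A) ◇◇φ → ◇φ is the dual of axiom 4; it is valid on a frame exactly when R is transitive. R is not transitive, so not valid.
(B) axiom 5: valid iff R is euclidean. R is not euclidean — not valid.
(C) φ → ◇φ is the dual of axiom T; it is valid on a frame exactly when R is reflexive. R is not reflexive, so not valid.
(D) the dual of axiom B: valid iff R is symmetric. R is not symmetric — not valid.
(E) □φ → ◇φ is axiom D; it is valid on a frame exactly when R is serial. R is serial, so valid.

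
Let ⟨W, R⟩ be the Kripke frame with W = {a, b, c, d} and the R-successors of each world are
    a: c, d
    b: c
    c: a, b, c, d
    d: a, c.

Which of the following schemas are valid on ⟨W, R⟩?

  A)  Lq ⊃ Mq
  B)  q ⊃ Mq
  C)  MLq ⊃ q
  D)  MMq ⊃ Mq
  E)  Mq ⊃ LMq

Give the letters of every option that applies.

A, C

R is not reflexive: not a R a.
R is symmetric: every R-edge is matched by its reverse.
R is not transitive: a R c and c R a but not a R a.
R is not euclidean: c R a and c R b but not a R b.
R is serial: every world has an R-successor.
(A) axiom D: valid iff R is serial. R is serial — valid.
(B) q ⊃ Mq (the dual of axiom T) characterises the reflexive frames. R is not reflexive — not valid.
(C) MLq ⊃ q is the dual of axiom B, which corresponds to symmetry. R is symmetric — valid.
(D) MMq ⊃ Mq is the dual of axiom 4, which corresponds to transitivity. R is not transitive — not valid.
(E) Mq ⊃ LMq (axiom 5) characterises the euclidean frames. R is not euclidean — not valid.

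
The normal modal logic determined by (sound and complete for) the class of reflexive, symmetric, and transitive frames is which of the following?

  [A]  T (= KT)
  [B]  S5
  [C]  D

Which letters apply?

B

(A) T (= KT) is determined by the class of reflexive frames.
(B) S5 is determined by exactly this class.
(C) D is determined by the class of serial frames.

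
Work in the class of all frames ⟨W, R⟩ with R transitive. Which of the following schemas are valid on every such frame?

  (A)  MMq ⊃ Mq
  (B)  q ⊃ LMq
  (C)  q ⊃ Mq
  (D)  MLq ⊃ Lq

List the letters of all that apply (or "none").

A

(A) the dual of axiom 4: valid iff R is transitive. Every such R is transitive — valid.
(B) q ⊃ LMq (axiom B) characterises the symmetric frames. Such an R need not be symmetric — not valid.
(C) q ⊃ Mq is the dual of axiom T; it is valid on a frame exactly when R is reflexive. Such an R need not be reflexive, so not valid.
(D) the dual of axiom 5: valid iff R is euclidean. Such an R need not be euclidean — not valid.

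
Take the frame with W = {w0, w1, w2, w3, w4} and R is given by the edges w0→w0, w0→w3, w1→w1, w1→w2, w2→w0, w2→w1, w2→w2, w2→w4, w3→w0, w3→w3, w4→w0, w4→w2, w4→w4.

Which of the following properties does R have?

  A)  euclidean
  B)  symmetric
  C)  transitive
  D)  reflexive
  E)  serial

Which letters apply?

(A) not euclidean: w2 R w0 and w2 R w1 but not w0 R w1.
(B) not symmetric: w2 R w0 but not w0 R w2.
(C) not transitive: w1 R w2 and w2 R w0 but not w1 R w0.
(D) reflexive: each world relates to itself.
(E) serial: every world has an R-successor.

D, E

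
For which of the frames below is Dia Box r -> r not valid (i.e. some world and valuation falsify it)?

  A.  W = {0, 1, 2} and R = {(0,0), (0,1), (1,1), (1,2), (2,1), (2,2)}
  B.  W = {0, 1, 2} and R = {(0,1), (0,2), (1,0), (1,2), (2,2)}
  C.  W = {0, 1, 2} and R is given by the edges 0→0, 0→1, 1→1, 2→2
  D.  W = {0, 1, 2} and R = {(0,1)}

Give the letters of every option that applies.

The schema Dia Box r -> r is the dual of axiom B; it is valid on a frame iff R is symmetric.
(A) R is not symmetric (0 R 1 but not 1 R 0), so the schema fails here.
(B) R is not symmetric (0 R 2 but not 2 R 0), so the schema fails here.
(C) R is not symmetric (0 R 1 but not 1 R 0), so the schema fails here.
(D) R is not symmetric (0 R 1 but not 1 R 0), so the schema fails here.

A, B, C, D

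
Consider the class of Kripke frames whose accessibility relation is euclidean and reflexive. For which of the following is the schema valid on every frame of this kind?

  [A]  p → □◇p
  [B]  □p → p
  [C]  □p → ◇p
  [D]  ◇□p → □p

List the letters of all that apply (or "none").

A, B, C, D

A reflexive euclidean relation is also symmetric (from wRw and wRv the euclidean condition gives vRw) and hence transitive; it is an equivalence relation.
(A) p → □◇p is axiom B; it is valid on a frame exactly when R is symmetric. Every such R is symmetric, so valid.
(B) □p → p is axiom T, which corresponds to reflexivity. Every such R is reflexive — valid.
(C) axiom D: valid iff R is serial. Every such R is serial — valid.
(D) ◇□p → □p is the dual of axiom 5; it is valid on a frame exactly when R is euclidean. Every such R is euclidean, so valid.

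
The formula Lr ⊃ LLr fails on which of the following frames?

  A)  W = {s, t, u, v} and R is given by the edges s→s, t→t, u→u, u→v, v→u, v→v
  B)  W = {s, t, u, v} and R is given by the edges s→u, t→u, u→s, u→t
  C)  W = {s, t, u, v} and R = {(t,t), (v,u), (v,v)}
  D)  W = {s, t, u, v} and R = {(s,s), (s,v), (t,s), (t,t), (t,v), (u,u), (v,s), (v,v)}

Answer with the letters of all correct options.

The schema Lr ⊃ LLr is axiom 4; it is valid on a frame iff R is transitive.
(A) R is transitive (R is closed under composition), so the schema is valid here.
(B) R is not transitive (s R u and u R s but not s R s), so the schema fails here.
(C) R is transitive (R is closed under composition), so the schema is valid here.
(D) R is transitive (R is closed under composition), so the schema is valid here.

B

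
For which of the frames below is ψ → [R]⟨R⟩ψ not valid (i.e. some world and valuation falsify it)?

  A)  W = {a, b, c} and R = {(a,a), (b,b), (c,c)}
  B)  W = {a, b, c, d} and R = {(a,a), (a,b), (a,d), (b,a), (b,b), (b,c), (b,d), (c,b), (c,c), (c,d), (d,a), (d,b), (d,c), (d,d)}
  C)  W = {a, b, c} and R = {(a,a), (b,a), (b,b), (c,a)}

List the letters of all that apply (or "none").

C

The schema ψ → [R]⟨R⟩ψ is axiom B; it is valid on a frame iff R is symmetric.
(A) R is symmetric (every R-edge is matched by its reverse), so the schema is valid here.
(B) R is symmetric (every R-edge is matched by its reverse), so the schema is valid here.
(C) R is not symmetric (b R a but not a R b), so the schema fails here.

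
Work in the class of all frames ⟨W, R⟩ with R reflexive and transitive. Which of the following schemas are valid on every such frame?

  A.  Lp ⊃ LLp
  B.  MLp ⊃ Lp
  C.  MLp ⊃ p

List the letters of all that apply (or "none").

A

Reflexive relations are serial.
(A) axiom 4: valid iff R is transitive. Every such R is transitive — valid.
(B) the dual of axiom 5: valid iff R is euclidean. Such an R need not be euclidean — not valid.
(C) MLp ⊃ p is the dual of axiom B; it is valid on a frame exactly when R is symmetric. Such an R need not be symmetric, so not valid.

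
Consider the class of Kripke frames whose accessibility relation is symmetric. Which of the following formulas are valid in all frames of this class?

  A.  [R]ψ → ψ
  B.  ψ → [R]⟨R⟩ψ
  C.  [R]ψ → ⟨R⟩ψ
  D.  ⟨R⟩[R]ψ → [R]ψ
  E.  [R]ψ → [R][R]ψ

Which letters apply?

B

(A) [R]ψ → ψ is axiom T; it is valid on a frame exactly when R is reflexive. Such an R need not be reflexive, so not valid.
(B) ψ → [R]⟨R⟩ψ (axiom B) characterises the symmetric frames. Every such R is symmetric — valid.
(C) axiom D: valid iff R is serial. Such an R need not be serial — not valid.
(D) the dual of axiom 5: valid iff R is euclidean. Such an R need not be euclidean — not valid.
(E) [R]ψ → [R][R]ψ is axiom 4; it is valid on a frame exactly when R is transitive. Such an R need not be transitive, so not valid.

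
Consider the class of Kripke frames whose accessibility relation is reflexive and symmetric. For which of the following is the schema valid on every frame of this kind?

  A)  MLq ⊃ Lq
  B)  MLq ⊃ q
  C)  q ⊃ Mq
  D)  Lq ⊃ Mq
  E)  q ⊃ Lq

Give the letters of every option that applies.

Reflexive relations are serial.
(A) the dual of axiom 5: valid iff R is euclidean. Such an R need not be euclidean — not valid.
(B) MLq ⊃ q (the dual of axiom B) characterises the symmetric frames. Every such R is symmetric — valid.
(C) q ⊃ Mq (the dual of axiom T) characterises the reflexive frames. Every such R is reflexive — valid.
(D) Lq ⊃ Mq is axiom D, which corresponds to seriality. Every such R is serial — valid.
(E) q ⊃ Lq is valid only on frames where every R-edge is a self-loop. Such an R need not be a subset of the identity — not valid.

B, C, D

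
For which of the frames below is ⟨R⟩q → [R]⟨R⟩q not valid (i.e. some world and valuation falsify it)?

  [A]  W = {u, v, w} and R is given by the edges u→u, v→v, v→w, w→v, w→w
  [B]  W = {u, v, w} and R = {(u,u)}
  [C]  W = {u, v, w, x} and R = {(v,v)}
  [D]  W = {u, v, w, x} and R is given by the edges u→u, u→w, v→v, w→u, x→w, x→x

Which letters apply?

D

The schema ⟨R⟩q → [R]⟨R⟩q is axiom 5; it is valid on a frame iff R is euclidean.
(A) R is euclidean (any two R-successors of the same world are R-related), so the schema is valid here.
(B) R is euclidean (any two R-successors of the same world are R-related), so the schema is valid here.
(C) R is euclidean (any two R-successors of the same world are R-related), so the schema is valid here.
(D) R is not euclidean (x R w and x R x but not w R x), so the schema fails here.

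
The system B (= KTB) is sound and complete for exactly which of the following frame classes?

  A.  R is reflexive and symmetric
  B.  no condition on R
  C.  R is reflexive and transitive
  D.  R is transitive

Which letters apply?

A

(A) B (= KTB) is sound and complete for exactly this class.
(B) this class determines K, not B (= KTB).
(C) this class determines S4, not B (= KTB).
(D) this class determines K4, not B (= KTB).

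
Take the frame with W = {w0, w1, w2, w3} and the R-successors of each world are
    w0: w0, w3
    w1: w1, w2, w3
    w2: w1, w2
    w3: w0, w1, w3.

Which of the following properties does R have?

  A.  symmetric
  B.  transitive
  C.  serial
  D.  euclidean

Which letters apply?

A, C

(A) symmetric: every R-edge is matched by its reverse.
(B) not transitive: w0 R w3 and w3 R w1 but not w0 R w1.
(C) serial: every world has an R-successor.
(D) not euclidean: w1 R w2 and w1 R w3 but not w2 R w3.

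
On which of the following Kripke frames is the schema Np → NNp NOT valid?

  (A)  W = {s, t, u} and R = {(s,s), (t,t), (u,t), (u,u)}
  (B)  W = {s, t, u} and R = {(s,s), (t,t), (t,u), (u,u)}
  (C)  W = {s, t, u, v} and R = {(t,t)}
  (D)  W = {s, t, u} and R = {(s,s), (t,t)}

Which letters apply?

none

The schema Np → NNp is axiom 4; it is valid on a frame iff R is transitive.
(A) R is transitive (R is closed under composition), so the schema is valid here.
(B) R is transitive (R is closed under composition), so the schema is valid here.
(C) R is transitive (R is closed under composition), so the schema is valid here.
(D) R is transitive (R is closed under composition), so the schema is valid here.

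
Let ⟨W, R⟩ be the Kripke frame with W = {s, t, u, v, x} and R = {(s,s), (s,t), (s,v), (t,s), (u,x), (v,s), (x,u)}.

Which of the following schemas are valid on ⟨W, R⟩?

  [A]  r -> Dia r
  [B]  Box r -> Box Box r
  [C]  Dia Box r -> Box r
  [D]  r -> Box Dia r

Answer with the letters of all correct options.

D

R is not reflexive: not t R t.
R is symmetric: every R-edge is matched by its reverse.
R is not transitive: t R s and s R t but not t R t.
R is not euclidean: s R t and s R v but not t R v.
(A) the dual of axiom T: valid iff R is reflexive. R is not reflexive — not valid.
(B) Box r -> Box Box r is axiom 4; it is valid on a frame exactly when R is transitive. R is not transitive, so not valid.
(C) Dia Box r -> Box r (the dual of axiom 5) characterises the euclidean frames. R is not euclidean — not valid.
(D) r -> Box Dia r is axiom B; it is valid on a frame exactly when R is symmetric. R is symmetric, so valid.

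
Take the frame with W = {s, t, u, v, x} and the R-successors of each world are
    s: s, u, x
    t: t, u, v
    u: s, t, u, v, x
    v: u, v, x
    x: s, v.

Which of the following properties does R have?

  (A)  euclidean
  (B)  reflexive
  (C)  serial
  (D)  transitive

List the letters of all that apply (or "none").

C

(A) not euclidean: s R x and s R u but not x R u.
(B) not reflexive: not x R x.
(C) serial: every world has an R-successor.
(D) not transitive: s R u and u R t but not s R t.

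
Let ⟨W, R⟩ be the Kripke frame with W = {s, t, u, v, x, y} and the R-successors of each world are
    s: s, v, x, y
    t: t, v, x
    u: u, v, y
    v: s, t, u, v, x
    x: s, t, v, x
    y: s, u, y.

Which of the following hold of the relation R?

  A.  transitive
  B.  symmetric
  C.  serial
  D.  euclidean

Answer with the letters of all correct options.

B, C

(A) not transitive: s R v and v R t but not s R t.
(B) symmetric: every R-edge is matched by its reverse.
(C) serial: every world has an R-successor.
(D) not euclidean: s R v and s R y but not v R y.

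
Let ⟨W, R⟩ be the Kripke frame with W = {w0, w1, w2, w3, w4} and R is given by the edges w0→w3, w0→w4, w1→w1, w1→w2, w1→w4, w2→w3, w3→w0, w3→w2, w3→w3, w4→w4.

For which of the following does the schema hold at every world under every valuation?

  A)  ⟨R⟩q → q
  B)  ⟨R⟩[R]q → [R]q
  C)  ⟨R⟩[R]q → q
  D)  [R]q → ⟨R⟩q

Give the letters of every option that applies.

R is not symmetric: w0 R w4 but not w4 R w0.
R is not euclidean: w0 R w3 and w0 R w4 but not w3 R w4.
R is serial: every world has an R-successor.
R is not a subset of the identity: w0 R w3 with w0 ≠ w3.
(A) ⟨R⟩q → q (the converse of T) corresponds to R being a subset of the identity. Here R ⊄ identity, so not valid.
(B) the dual of axiom 5: valid iff R is euclidean. R is not euclidean — not valid.
(C) ⟨R⟩[R]q → q is the dual of axiom B, which corresponds to symmetry. R is not symmetric — not valid.
(D) [R]q → ⟨R⟩q is axiom D; it is valid on a frame exactly when R is serial. R is serial, so valid.

D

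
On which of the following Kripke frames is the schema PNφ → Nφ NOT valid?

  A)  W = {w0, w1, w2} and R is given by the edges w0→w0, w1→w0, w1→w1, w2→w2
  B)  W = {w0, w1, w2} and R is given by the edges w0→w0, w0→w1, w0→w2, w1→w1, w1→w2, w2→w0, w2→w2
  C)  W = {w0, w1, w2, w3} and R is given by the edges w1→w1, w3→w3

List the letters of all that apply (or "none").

A, B

The schema PNφ → Nφ is the dual of axiom 5; it is valid on a frame iff R is euclidean.
(A) R is not euclidean (w1 R w0 and w1 R w1 but not w0 R w1), so the schema fails here.
(B) R is not euclidean (w0 R w1 and w0 R w0 but not w1 R w0), so the schema fails here.
(C) R is euclidean (any two R-successors of the same world are R-related), so the schema is valid here.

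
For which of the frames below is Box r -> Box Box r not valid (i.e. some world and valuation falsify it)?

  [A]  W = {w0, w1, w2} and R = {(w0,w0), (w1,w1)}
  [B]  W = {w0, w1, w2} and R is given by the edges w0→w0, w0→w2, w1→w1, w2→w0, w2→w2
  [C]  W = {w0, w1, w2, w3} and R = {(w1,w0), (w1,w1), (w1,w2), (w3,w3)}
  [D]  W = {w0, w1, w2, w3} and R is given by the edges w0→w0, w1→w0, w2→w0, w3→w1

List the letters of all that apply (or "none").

D

The schema Box r -> Box Box r is axiom 4; it is valid on a frame iff R is transitive.
(A) R is transitive (R is closed under composition), so the schema is valid here.
(B) R is transitive (R is closed under composition), so the schema is valid here.
(C) R is transitive (R is closed under composition), so the schema is valid here.
(D) R is not transitive (w3 R w1 and w1 R w0 but not w3 R w0), so the schema fails here.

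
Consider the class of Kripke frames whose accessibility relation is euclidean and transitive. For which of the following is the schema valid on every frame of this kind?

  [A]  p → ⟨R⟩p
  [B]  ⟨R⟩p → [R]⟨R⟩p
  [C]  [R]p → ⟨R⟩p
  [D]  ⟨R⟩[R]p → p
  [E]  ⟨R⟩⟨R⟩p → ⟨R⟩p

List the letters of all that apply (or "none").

(A) p → ⟨R⟩p is the dual of axiom T; it is valid on a frame exactly when R is reflexive. Such an R need not be reflexive, so not valid.
(B) ⟨R⟩p → [R]⟨R⟩p is axiom 5; it is valid on a frame exactly when R is euclidean. Every such R is euclidean, so valid.
(C) [R]p → ⟨R⟩p (axiom D) characterises the serial frames. Such an R need not be serial — not valid.
(D) ⟨R⟩[R]p → p (the dual of axiom B) characterises the symmetric frames. Such an R need not be symmetric — not valid.
(E) ⟨R⟩⟨R⟩p → ⟨R⟩p is the dual of axiom 4, which corresponds to transitivity. Every such R is transitive — valid.

B, E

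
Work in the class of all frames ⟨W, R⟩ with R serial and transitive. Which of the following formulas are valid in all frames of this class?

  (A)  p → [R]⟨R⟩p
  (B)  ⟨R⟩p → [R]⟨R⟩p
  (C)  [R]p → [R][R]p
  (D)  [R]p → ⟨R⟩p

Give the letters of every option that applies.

(A) axiom B: valid iff R is symmetric. Such an R need not be symmetric — not valid.
(B) axiom 5: valid iff R is euclidean. Such an R need not be euclidean — not valid.
(C) [R]p → [R][R]p is axiom 4, which corresponds to transitivity. Every such R is transitive — valid.
(D) axiom D: valid iff R is serial. Every such R is serial — valid.

C, D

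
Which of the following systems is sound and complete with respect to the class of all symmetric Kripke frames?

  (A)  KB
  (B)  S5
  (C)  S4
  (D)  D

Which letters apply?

(A) KB is determined by exactly this class.
(B) S5 is determined by the class of reflexive, symmetric, and transitive frames.
(C) S4 is determined by the class of reflexive and transitive frames.
(D) D is determined by the class of serial frames.

A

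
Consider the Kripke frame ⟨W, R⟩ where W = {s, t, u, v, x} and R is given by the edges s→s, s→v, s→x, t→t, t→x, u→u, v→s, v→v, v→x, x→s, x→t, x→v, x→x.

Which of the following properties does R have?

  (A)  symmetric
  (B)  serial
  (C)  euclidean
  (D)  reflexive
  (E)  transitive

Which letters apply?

(A) symmetric: every R-edge is matched by its reverse.
(B) serial: every world has an R-successor.
(C) not euclidean: x R s and x R t but not s R t.
(D) reflexive: each world relates to itself.
(E) not transitive: s R x and x R t but not s R t.

A, B, D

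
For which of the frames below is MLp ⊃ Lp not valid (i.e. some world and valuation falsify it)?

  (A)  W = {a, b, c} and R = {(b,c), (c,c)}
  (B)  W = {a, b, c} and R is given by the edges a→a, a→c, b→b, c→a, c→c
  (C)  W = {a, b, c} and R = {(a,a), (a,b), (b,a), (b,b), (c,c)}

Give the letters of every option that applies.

none

The schema MLp ⊃ Lp is the dual of axiom 5; it is valid on a frame iff R is euclidean.
(A) R is euclidean (any two R-successors of the same world are R-related), so the schema is valid here.
(B) R is euclidean (any two R-successors of the same world are R-related), so the schema is valid here.
(C) R is euclidean (any two R-successors of the same world are R-related), so the schema is valid here.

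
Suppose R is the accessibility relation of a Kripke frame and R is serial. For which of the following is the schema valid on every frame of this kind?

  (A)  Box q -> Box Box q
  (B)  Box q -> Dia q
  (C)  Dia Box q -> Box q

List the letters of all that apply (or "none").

(A) axiom 4: valid iff R is transitive. Such an R need not be transitive — not valid.
(B) Box q -> Dia q is axiom D; it is valid on a frame exactly when R is serial. Every such R is serial, so valid.
(C) Dia Box q -> Box q is the dual of axiom 5, which corresponds to the euclidean property. Such an R need not be euclidean — not valid.

B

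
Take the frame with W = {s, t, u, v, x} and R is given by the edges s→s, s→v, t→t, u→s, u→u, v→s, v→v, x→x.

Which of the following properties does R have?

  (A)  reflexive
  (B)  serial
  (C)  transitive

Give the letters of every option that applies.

A, B

(A) reflexive: each world relates to itself.
(B) serial: every world has an R-successor.
(C) not transitive: u R s and s R v but not u R v.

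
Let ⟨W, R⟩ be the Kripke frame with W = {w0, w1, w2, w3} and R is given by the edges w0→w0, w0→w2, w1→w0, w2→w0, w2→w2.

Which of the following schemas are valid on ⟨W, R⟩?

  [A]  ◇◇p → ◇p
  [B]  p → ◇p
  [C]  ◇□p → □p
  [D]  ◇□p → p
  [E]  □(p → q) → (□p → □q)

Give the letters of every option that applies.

C, E

R is not reflexive: not w1 R w1.
R is not symmetric: w1 R w0 but not w0 R w1.
R is not transitive: w1 R w0 and w0 R w2 but not w1 R w2.
R is euclidean: any two R-successors of the same world are R-related.
(A) ◇◇p → ◇p is the dual of axiom 4; it is valid on a frame exactly when R is transitive. R is not transitive, so not valid.
(B) p → ◇p is the dual of axiom T, which corresponds to reflexivity. R is not reflexive — not valid.
(C) the dual of axiom 5: valid iff R is euclidean. R is euclidean — valid.
(D) ◇□p → p is the dual of axiom B, which corresponds to symmetry. R is not symmetric — not valid.
(E) □(p → q) → (□p → □q) is the K axiom; it holds on all frames — valid.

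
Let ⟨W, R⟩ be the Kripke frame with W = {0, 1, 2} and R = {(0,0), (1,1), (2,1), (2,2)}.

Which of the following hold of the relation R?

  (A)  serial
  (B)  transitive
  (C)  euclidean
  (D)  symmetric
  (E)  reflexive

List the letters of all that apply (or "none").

(A) serial: every world has an R-successor.
(B) transitive: R is closed under composition.
(C) not euclidean: 2 R 1 and 2 R 2 but not 1 R 2.
(D) not symmetric: 2 R 1 but not 1 R 2.
(E) reflexive: each world relates to itself.

A, B, E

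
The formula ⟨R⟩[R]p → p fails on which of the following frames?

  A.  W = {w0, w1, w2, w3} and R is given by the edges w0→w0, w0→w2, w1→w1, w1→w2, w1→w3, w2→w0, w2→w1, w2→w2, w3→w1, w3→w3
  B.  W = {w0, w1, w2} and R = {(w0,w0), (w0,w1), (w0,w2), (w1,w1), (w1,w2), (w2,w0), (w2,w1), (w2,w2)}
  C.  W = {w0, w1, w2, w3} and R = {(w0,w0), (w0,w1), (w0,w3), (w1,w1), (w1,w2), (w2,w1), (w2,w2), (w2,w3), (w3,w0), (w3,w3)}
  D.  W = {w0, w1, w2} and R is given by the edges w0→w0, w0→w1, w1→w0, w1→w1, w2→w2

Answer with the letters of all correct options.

The schema ⟨R⟩[R]p → p is the dual of axiom B; it is valid on a frame iff R is symmetric.
(A) R is symmetric (every R-edge is matched by its reverse), so the schema is valid here.
(B) R is not symmetric (w0 R w1 but not w1 R w0), so the schema fails here.
(C) R is not symmetric (w0 R w1 but not w1 R w0), so the schema fails here.
(D) R is symmetric (every R-edge is matched by its reverse), so the schema is valid here.

B, C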